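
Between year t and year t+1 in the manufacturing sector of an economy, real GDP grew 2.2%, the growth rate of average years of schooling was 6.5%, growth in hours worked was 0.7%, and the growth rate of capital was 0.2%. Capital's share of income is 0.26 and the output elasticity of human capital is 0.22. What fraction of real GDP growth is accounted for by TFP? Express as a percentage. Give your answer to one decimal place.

TFP accounted for 16.1% of growth.

Labor's share = 1 − 0.26 − 0.22 = 0.52.
Capital: 0.26 × 0.2 = 0.052 pp.
Average years of schooling: 0.22 × 6.5 = 1.43 pp.
Hours worked: 0.52 × 0.7 = 0.364 pp.
TFP growth = 2.2 − 1.846 = 0.354%.
TFP share of growth = 0.354 / 2.2 × 100 = 16.091%.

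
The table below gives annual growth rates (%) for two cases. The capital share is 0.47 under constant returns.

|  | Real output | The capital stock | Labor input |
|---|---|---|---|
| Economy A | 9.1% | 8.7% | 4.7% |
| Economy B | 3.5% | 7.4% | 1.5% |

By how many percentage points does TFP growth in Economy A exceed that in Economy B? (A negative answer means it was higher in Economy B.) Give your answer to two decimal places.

3.29 percentage points

Labor's share = 1 − 0.47 = 0.53.
Economy A: TFP = 9.1 − 4.089 − 2.491 = 2.52%.
Economy B: TFP = 3.5 − 3.478 − 0.795 = -0.773%.
Difference = 2.52 − (-0.773) = 3.293 pp.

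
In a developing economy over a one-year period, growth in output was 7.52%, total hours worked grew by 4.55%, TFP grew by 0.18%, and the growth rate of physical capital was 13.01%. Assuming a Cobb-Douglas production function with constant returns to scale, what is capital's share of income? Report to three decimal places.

gY = gA + α·gK + (1−α)·gL, so gY − gA − gL = α(gK − gL).
7.52 − 0.18 − 4.55 = α × (13.01 − 4.55).
2.79 = 8.46 α, so α = 0.32979.

Capital's share of income is 0.330.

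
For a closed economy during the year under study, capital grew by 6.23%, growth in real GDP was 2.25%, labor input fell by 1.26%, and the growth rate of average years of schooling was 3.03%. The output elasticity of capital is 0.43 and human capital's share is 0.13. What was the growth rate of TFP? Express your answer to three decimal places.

-0.268%

Labor's share = 1 − 0.43 − 0.13 = 0.44.
Capital: 0.43 × 6.23 = 2.6789 pp.
Average years of schooling: 0.13 × 3.03 = 0.3939 pp.
Labor input: 0.44 × (-1.26) = -0.5544 pp.
TFP growth = 2.25 − 2.5184 = -0.2684%.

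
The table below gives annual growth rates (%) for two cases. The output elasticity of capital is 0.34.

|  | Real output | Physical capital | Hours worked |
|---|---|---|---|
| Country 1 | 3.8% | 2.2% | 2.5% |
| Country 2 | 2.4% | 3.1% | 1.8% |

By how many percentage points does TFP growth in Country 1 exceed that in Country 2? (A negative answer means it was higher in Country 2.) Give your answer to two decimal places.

Labor's share = 1 − 0.34 = 0.66.
Country 1: TFP = 3.8 − 0.748 − 1.65 = 1.402%.
Country 2: TFP = 2.4 − 1.054 − 1.188 = 0.158%.
Difference = 1.402 − (0.158) = 1.244 pp.

1.24 percentage points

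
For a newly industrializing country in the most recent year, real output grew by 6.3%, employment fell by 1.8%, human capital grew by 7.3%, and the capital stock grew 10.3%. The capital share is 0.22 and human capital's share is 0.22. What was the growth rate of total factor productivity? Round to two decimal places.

3.44%

Labor's share = 1 − 0.22 − 0.22 = 0.56.
The capital stock: 0.22 × 10.3 = 2.266 pp.
Human capital: 0.22 × 7.3 = 1.606 pp.
Employment: 0.56 × (-1.8) = -1.008 pp.
TFP growth = 6.3 − 2.864 = 3.436%.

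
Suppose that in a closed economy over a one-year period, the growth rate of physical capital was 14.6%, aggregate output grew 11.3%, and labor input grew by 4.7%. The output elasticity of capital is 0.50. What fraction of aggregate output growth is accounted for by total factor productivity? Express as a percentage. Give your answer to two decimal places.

14.60%

Labor's share = 1 − 0.5 = 0.5.
Physical capital: 0.5 × 14.6 = 7.3 pp.
Labor input: 0.5 × 4.7 = 2.35 pp.
TFP growth = 11.3 − 9.65 = 1.65%.
TFP share of growth = 1.65 / 11.3 × 100 = 14.6018%.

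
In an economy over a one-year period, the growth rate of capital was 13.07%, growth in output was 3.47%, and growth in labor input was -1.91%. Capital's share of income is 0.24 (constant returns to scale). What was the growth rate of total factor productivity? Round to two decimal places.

1.78%

Labor's share = 1 − 0.24 = 0.76.
Capital: 0.24 × 13.07 = 3.1368 pp.
Labor input: 0.76 × (-1.91) = -1.4516 pp.
TFP growth = 3.47 − 1.6852 = 1.7848%.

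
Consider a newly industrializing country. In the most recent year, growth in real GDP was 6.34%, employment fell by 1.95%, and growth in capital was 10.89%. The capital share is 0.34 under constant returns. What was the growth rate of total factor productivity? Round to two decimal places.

Total factor productivity growth was 3.92%.

Labor's share = 1 − 0.34 = 0.66.
Capital: 0.34 × 10.89 = 3.7026 pp.
Employment: 0.66 × (-1.95) = -1.287 pp.
TFP growth = 6.34 − 2.4156 = 3.9244%.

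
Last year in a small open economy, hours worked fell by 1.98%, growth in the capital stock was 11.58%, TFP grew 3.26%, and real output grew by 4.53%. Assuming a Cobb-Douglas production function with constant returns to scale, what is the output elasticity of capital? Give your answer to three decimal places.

0.240

gY = gA + α·gK + (1−α)·gL, so gY − gA − gL = α(gK − gL).
4.53 − 3.26 + 1.98 = α × (11.58 − (-1.98)).
3.25 = 13.56 α, so α = 0.23968.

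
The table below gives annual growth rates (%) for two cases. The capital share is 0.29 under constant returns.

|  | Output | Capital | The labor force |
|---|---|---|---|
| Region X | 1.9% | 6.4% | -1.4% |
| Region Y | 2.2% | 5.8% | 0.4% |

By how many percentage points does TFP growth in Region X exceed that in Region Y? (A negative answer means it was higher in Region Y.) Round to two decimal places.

0.80 percentage points

Labor's share = 1 − 0.29 = 0.71.
Region X: TFP = 1.9 − 1.856 + 0.994 = 1.038%.
Region Y: TFP = 2.2 − 1.682 − 0.284 = 0.234%.
Difference = 1.038 − (0.234) = 0.804 pp.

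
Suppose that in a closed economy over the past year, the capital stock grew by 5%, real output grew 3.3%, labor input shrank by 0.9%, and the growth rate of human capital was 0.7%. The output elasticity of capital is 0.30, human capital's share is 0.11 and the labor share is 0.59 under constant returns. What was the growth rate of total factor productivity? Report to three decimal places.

Labor's share = 1 − 0.3 − 0.11 = 0.59.
The capital stock: 0.3 × 5 = 1.5 pp.
Human capital: 0.11 × 0.7 = 0.077 pp.
Labor input: 0.59 × (-0.9) = -0.531 pp.
TFP growth = 3.3 − 1.046 = 2.254%.

2.254%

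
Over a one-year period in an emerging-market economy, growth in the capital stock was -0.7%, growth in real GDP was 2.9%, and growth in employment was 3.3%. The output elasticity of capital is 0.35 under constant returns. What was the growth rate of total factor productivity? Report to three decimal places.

Total factor productivity grew 1.000%.

Labor's share = 1 − 0.35 = 0.65.
The capital stock: 0.35 × (-0.7) = -0.245 pp.
Employment: 0.65 × 3.3 = 2.145 pp.
TFP growth = 2.9 − 1.9 = 1%.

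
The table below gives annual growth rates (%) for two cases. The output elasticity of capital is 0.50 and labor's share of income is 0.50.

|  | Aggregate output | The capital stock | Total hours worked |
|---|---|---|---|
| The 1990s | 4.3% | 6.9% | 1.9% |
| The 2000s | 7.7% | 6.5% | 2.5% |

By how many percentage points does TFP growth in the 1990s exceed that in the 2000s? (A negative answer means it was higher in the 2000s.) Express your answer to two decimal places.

-3.30 percentage points

Labor's share = 1 − 0.5 = 0.5.
The 1990s: TFP = 4.3 − 3.45 − 0.95 = -0.1%.
The 2000s: TFP = 7.7 − 3.25 − 1.25 = 3.2%.
Difference = -0.1 − (3.2) = -3.3 pp.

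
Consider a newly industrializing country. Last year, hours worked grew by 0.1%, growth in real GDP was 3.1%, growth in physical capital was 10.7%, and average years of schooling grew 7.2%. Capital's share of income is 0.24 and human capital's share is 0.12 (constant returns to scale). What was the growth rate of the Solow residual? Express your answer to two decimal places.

Labor's share = 1 − 0.24 − 0.12 = 0.64.
Physical capital: 0.24 × 10.7 = 2.568 pp.
Average years of schooling: 0.12 × 7.2 = 0.864 pp.
Hours worked: 0.64 × 0.1 = 0.064 pp.
TFP growth = 3.1 − 3.496 = -0.396%.

-0.40%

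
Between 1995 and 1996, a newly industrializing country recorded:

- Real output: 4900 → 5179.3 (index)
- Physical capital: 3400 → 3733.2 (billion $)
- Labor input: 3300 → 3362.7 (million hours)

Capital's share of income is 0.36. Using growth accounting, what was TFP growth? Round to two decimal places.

Real output growth = (5179.3 − 4900) / 4900 = 5.7%.
Physical capital growth = (3733.2 − 3400) / 3400 = 9.8%.
Labor input growth = (3362.7 − 3300) / 3300 = 1.9%.
Labor's share = 1 − 0.36 = 0.64.
Physical capital: 0.36 × 9.8 = 3.528 pp.
Labor input: 0.64 × 1.9 = 1.216 pp.
TFP growth = 5.7 − 4.744 = 0.956%.

0.96%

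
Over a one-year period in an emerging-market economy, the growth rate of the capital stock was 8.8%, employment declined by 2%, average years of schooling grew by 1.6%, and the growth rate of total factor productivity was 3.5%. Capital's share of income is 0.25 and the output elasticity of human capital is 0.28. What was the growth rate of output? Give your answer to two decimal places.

5.21%

Labor's share = 1 − 0.25 − 0.28 = 0.47.
The capital stock: 0.25 × 8.8 = 2.2 pp.
Average years of schooling: 0.28 × 1.6 = 0.448 pp.
Employment: 0.47 × (-2) = -0.94 pp.
Output growth = 3.5 + 1.708 = 5.208%.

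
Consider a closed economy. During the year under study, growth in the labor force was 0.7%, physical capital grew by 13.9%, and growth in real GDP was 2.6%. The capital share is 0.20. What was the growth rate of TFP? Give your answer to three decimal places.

-0.740%

Labor's share = 1 − 0.2 = 0.8.
Physical capital: 0.2 × 13.9 = 2.78 pp.
The labor force: 0.8 × 0.7 = 0.56 pp.
TFP growth = 2.6 − 3.34 = -0.74%.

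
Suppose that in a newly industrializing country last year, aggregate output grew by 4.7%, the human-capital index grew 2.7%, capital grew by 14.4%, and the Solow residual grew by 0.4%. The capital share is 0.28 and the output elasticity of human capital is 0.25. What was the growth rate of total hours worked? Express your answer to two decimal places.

Labor's share = 1 − 0.28 − 0.25 = 0.47.
gY = gA + 0.28×14.4 + 0.25×2.7 + 0.47×g.
0.47×g = 4.7 − 0.4 − 4.707 = -0.407.
g = -0.407 / 0.47 = -0.866%.

-0.87%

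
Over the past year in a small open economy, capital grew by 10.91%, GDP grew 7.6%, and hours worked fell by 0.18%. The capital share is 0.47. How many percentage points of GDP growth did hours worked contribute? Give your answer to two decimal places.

Labor's share = 1 − 0.47 = 0.53.
Contribution = share × growth = 0.53 × (-0.18) = -0.0954 pp.

-0.10 pp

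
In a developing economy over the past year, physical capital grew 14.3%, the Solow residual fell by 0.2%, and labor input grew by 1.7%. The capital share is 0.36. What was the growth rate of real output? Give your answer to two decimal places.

Labor's share = 1 − 0.36 = 0.64.
Physical capital: 0.36 × 14.3 = 5.148 pp.
Labor input: 0.64 × 1.7 = 1.088 pp.
Output growth = -0.2 + 6.236 = 6.036%.

6.04%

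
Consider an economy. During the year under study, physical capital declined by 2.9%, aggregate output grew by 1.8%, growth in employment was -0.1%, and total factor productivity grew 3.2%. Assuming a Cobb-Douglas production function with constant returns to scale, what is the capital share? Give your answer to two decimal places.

gY = gA + α·gK + (1−α)·gL, so gY − gA − gL = α(gK − gL).
1.8 − 3.2 + 0.1 = α × (-2.9 − (-0.1)).
-1.3 = -2.8 α, so α = 0.4643.

The capital share is 0.46.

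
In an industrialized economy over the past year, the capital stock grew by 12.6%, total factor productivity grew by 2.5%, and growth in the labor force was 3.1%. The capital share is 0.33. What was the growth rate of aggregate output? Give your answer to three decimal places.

Labor's share = 1 − 0.33 = 0.67.
The capital stock: 0.33 × 12.6 = 4.158 pp.
The labor force: 0.67 × 3.1 = 2.077 pp.
Output growth = 2.5 + 6.235 = 8.735%.

Aggregate output growth was 8.735%.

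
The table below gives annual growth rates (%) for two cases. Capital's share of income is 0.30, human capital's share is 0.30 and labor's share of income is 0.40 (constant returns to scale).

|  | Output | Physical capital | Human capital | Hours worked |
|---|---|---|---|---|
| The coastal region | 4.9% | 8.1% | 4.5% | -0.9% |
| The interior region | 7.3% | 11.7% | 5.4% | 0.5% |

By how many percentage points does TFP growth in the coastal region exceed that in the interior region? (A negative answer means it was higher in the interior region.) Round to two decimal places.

-0.49 percentage points

Labor's share = 1 − 0.3 − 0.3 = 0.4.
The coastal region: TFP = 4.9 − 2.43 − 1.35 + 0.36 = 1.48%.
The interior region: TFP = 7.3 − 3.51 − 1.62 − 0.2 = 1.97%.
Difference = 1.48 − (1.97) = -0.49 pp.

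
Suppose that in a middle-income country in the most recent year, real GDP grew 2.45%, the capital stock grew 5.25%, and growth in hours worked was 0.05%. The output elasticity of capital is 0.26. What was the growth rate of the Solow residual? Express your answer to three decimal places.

Labor's share = 1 − 0.26 = 0.74.
The capital stock: 0.26 × 5.25 = 1.365 pp.
Hours worked: 0.74 × 0.05 = 0.037 pp.
TFP growth = 2.45 − 1.402 = 1.048%.

The Solow residual growth was 1.048%.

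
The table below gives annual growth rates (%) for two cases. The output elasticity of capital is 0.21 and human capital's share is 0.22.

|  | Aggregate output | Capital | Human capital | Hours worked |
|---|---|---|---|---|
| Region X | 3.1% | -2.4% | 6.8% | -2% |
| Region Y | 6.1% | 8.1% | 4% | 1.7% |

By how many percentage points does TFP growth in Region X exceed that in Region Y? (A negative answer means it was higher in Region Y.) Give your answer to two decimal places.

0.70 percentage points

Labor's share = 1 − 0.21 − 0.22 = 0.57.
Region X: TFP = 3.1 + 0.504 − 1.496 + 1.14 = 3.248%.
Region Y: TFP = 6.1 − 1.701 − 0.88 − 0.969 = 2.55%.
Difference = 3.248 − (2.55) = 0.698 pp.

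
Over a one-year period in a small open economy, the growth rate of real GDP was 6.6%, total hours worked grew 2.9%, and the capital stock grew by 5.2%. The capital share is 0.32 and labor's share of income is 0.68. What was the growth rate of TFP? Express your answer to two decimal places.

TFP grew 2.96%.

Labor's share = 1 − 0.32 = 0.68.
The capital stock: 0.32 × 5.2 = 1.664 pp.
Total hours worked: 0.68 × 2.9 = 1.972 pp.
TFP growth = 6.6 − 3.636 = 2.964%.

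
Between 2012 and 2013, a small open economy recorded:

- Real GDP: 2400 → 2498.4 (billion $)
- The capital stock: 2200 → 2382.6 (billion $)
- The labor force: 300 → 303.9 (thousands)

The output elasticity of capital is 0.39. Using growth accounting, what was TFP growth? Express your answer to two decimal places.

Real GDP growth = (2498.4 − 2400) / 2400 = 4.1%.
The capital stock growth = (2382.6 − 2200) / 2200 = 8.3%.
The labor force growth = (303.9 − 300) / 300 = 1.3%.
Labor's share = 1 − 0.39 = 0.61.
The capital stock: 0.39 × 8.3 = 3.237 pp.
The labor force: 0.61 × 1.3 = 0.793 pp.
TFP growth = 4.1 − 4.03 = 0.07%.

0.07%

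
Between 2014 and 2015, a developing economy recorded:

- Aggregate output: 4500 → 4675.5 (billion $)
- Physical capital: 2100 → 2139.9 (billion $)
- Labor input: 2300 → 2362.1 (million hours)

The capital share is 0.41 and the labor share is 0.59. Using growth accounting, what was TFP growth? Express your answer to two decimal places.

Aggregate output growth = (4675.5 − 4500) / 4500 = 3.9%.
Physical capital growth = (2139.9 − 2100) / 2100 = 1.9%.
Labor input growth = (2362.1 − 2300) / 2300 = 2.7%.
Labor's share = 1 − 0.41 = 0.59.
Physical capital: 0.41 × 1.9 = 0.779 pp.
Labor input: 0.59 × 2.7 = 1.593 pp.
TFP growth = 3.9 − 2.372 = 1.528%.

TFP growth was 1.53%.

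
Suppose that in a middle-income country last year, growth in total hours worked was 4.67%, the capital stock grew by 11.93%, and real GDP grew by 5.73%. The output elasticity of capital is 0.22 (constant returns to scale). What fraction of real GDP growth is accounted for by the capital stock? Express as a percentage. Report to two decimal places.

The capital stock accounted for 45.80% of growth.

The capital stock contributed 0.22 × 11.93 = 2.6246 pp.
Share of growth = 2.6246 / 5.73 × 100 = 45.8045%.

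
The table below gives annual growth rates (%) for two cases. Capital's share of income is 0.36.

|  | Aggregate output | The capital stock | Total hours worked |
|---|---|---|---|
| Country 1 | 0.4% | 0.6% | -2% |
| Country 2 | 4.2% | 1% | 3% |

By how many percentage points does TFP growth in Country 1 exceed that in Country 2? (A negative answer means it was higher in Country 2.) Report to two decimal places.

Labor's share = 1 − 0.36 = 0.64.
Country 1: TFP = 0.4 − 0.216 + 1.28 = 1.464%.
Country 2: TFP = 4.2 − 0.36 − 1.92 = 1.92%.
Difference = 1.464 − (1.92) = -0.456 pp.

-0.46 percentage points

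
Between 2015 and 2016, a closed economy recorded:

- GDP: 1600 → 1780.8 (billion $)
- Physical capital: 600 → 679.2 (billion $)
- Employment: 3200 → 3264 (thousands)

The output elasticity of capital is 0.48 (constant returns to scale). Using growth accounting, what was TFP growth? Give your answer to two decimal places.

TFP growth was 3.92%.

GDP growth = (1780.8 − 1600) / 1600 = 11.3%.
Physical capital growth = (679.2 − 600) / 600 = 13.2%.
Employment growth = (3264 − 3200) / 3200 = 2%.
Labor's share = 1 − 0.48 = 0.52.
Physical capital: 0.48 × 13.2 = 6.336 pp.
Employment: 0.52 × 2 = 1.04 pp.
TFP growth = 11.3 − 7.376 = 3.924%.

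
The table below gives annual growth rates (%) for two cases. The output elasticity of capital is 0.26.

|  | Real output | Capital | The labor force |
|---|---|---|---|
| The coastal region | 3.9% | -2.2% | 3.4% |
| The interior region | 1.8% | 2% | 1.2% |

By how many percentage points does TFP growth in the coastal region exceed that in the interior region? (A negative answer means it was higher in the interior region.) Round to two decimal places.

Labor's share = 1 − 0.26 = 0.74.
The coastal region: TFP = 3.9 + 0.572 − 2.516 = 1.956%.
The interior region: TFP = 1.8 − 0.52 − 0.888 = 0.392%.
Difference = 1.956 − (0.392) = 1.564 pp.

1.56 percentage points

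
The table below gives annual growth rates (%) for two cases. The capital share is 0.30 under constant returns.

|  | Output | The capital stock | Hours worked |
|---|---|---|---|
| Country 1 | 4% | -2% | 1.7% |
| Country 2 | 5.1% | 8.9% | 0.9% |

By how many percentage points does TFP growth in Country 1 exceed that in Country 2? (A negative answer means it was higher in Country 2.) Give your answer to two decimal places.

Labor's share = 1 − 0.3 = 0.7.
Country 1: TFP = 4 + 0.6 − 1.19 = 3.41%.
Country 2: TFP = 5.1 − 2.67 − 0.63 = 1.8%.
Difference = 3.41 − (1.8) = 1.61 pp.

1.61 percentage points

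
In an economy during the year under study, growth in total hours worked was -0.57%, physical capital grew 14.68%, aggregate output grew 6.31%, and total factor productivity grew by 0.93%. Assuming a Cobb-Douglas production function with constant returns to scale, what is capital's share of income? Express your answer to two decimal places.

Capital's share of income is 0.39.

gY = gA + α·gK + (1−α)·gL, so gY − gA − gL = α(gK − gL).
6.31 − 0.93 + 0.57 = α × (14.68 − (-0.57)).
5.95 = 15.25 α, so α = 0.3902.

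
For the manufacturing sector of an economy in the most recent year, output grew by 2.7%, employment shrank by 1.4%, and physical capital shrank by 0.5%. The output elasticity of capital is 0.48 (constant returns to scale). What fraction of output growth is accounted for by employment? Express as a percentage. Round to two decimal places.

Labor's share = 1 − 0.48 = 0.52.
Employment contributed 0.52 × (-1.4) = -0.728 pp.
Share of growth = -0.728 / 2.7 × 100 = -26.963%.

Employment accounted for -26.96% of growth.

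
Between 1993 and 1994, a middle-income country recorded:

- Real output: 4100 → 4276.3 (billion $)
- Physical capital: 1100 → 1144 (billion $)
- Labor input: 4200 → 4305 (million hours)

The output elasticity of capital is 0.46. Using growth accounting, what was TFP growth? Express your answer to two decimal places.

1.11%

Real output growth = (4276.3 − 4100) / 4100 = 4.3%.
Physical capital growth = (1144 − 1100) / 1100 = 4%.
Labor input growth = (4305 − 4200) / 4200 = 2.5%.
Labor's share = 1 − 0.46 = 0.54.
Physical capital: 0.46 × 4 = 1.84 pp.
Labor input: 0.54 × 2.5 = 1.35 pp.
TFP growth = 4.3 − 3.19 = 1.11%.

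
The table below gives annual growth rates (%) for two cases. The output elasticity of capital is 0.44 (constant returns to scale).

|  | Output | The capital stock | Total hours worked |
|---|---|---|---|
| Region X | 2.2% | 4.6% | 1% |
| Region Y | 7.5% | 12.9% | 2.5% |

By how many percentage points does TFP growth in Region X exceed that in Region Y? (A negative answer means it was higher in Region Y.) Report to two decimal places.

-0.81 percentage points

Labor's share = 1 − 0.44 = 0.56.
Region X: TFP = 2.2 − 2.024 − 0.56 = -0.384%.
Region Y: TFP = 7.5 − 5.676 − 1.4 = 0.424%.
Difference = -0.384 − (0.424) = -0.808 pp.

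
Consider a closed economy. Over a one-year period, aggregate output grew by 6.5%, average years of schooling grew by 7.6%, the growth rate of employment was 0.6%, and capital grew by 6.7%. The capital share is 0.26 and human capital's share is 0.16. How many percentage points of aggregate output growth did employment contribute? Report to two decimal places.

0.35 percentage points

Labor's share = 1 − 0.26 − 0.16 = 0.58.
Contribution = share × growth = 0.58 × 0.6 = 0.348 pp.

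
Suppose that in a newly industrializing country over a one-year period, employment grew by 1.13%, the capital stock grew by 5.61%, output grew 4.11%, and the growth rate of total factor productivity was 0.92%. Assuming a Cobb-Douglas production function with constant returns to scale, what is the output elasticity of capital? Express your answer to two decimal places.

0.46

gY = gA + α·gK + (1−α)·gL, so gY − gA − gL = α(gK − gL).
4.11 − 0.92 − 1.13 = α × (5.61 − 1.13).
2.06 = 4.48 α, so α = 0.4598.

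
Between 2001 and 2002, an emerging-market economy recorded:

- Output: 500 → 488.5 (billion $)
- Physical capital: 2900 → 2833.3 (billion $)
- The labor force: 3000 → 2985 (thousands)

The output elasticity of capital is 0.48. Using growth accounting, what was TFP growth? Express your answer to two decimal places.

Output growth = (488.5 − 500) / 500 = -2.3%.
Physical capital growth = (2833.3 − 2900) / 2900 = -2.3%.
The labor force growth = (2985 − 3000) / 3000 = -0.5%.
Labor's share = 1 − 0.48 = 0.52.
Physical capital: 0.48 × (-2.3) = -1.104 pp.
The labor force: 0.52 × (-0.5) = -0.26 pp.
TFP growth = -2.3 + 1.364 = -0.936%.

-0.94%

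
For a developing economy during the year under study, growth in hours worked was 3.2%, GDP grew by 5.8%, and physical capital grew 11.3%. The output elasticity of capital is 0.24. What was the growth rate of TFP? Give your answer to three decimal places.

0.656%

Labor's share = 1 − 0.24 = 0.76.
Physical capital: 0.24 × 11.3 = 2.712 pp.
Hours worked: 0.76 × 3.2 = 2.432 pp.
TFP growth = 5.8 − 5.144 = 0.656%.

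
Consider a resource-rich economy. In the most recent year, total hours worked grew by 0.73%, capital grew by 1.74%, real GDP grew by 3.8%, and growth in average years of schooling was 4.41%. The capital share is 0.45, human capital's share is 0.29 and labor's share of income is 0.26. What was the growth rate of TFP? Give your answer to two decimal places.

TFP grew 1.55%.

Labor's share = 1 − 0.45 − 0.29 = 0.26.
Capital: 0.45 × 1.74 = 0.783 pp.
Average years of schooling: 0.29 × 4.41 = 1.2789 pp.
Total hours worked: 0.26 × 0.73 = 0.1898 pp.
TFP growth = 3.8 − 2.2517 = 1.5483%.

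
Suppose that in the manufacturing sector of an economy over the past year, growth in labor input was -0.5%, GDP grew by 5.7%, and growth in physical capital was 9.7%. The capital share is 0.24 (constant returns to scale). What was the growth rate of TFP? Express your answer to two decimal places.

TFP grew 3.75%.

Labor's share = 1 − 0.24 = 0.76.
Physical capital: 0.24 × 9.7 = 2.328 pp.
Labor input: 0.76 × (-0.5) = -0.38 pp.
TFP growth = 5.7 − 1.948 = 3.752%.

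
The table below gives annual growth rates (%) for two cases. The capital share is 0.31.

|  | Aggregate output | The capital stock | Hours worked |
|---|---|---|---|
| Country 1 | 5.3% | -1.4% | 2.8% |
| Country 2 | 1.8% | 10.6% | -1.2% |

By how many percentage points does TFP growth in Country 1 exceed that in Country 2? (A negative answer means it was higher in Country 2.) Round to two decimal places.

Labor's share = 1 − 0.31 = 0.69.
Country 1: TFP = 5.3 + 0.434 − 1.932 = 3.802%.
Country 2: TFP = 1.8 − 3.286 + 0.828 = -0.658%.
Difference = 3.802 − (-0.658) = 4.46 pp.

4.46 percentage points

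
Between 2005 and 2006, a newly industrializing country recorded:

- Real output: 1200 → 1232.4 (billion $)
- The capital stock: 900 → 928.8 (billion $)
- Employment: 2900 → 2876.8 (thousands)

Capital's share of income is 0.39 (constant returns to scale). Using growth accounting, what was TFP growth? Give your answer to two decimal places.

Real output growth = (1232.4 − 1200) / 1200 = 2.7%.
The capital stock growth = (928.8 − 900) / 900 = 3.2%.
Employment growth = (2876.8 − 2900) / 2900 = -0.8%.
Labor's share = 1 − 0.39 = 0.61.
The capital stock: 0.39 × 3.2 = 1.248 pp.
Employment: 0.61 × (-0.8) = -0.488 pp.
TFP growth = 2.7 − 0.76 = 1.94%.

TFP growth was 1.94%.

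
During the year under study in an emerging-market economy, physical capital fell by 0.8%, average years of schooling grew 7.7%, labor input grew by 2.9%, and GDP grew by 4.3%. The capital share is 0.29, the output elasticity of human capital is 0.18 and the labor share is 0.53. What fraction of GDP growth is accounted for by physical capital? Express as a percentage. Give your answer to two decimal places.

Physical capital contributed 0.29 × (-0.8) = -0.232 pp.
Share of growth = -0.232 / 4.3 × 100 = -5.3953%.

Physical capital accounted for -5.40% of growth.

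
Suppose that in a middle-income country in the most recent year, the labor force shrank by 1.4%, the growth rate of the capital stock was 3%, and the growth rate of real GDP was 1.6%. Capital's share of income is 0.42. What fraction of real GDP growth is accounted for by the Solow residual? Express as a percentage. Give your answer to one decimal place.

The Solow residual accounted for 72.0% of growth.

Labor's share = 1 − 0.42 = 0.58.
The capital stock: 0.42 × 3 = 1.26 pp.
The labor force: 0.58 × (-1.4) = -0.812 pp.
TFP growth = 1.6 − 0.448 = 1.152%.
TFP share of growth = 1.152 / 1.6 × 100 = 72%.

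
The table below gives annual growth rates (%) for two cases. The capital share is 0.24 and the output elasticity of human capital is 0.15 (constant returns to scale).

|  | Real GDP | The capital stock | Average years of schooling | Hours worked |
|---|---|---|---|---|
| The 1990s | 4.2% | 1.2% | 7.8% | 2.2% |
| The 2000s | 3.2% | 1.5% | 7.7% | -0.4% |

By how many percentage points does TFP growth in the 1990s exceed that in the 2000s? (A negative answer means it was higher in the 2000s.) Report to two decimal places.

-0.53 percentage points

Labor's share = 1 − 0.24 − 0.15 = 0.61.
The 1990s: TFP = 4.2 − 0.288 − 1.17 − 1.342 = 1.4%.
The 2000s: TFP = 3.2 − 0.36 − 1.155 + 0.244 = 1.929%.
Difference = 1.4 − (1.929) = -0.529 pp.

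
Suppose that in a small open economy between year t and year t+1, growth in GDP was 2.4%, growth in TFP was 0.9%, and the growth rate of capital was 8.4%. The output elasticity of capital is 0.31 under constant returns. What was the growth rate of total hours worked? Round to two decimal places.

Labor's share = 1 − 0.31 = 0.69.
gY = gA + 0.31×8.4 + 0.69×g.
0.69×g = 2.4 − 0.9 − 2.604 = -1.104.
g = -1.104 / 0.69 = -1.6%.

-1.60%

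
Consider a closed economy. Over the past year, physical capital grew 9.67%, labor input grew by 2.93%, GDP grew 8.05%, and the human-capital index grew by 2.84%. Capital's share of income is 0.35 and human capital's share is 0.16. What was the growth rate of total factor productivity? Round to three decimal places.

Labor's share = 1 − 0.35 − 0.16 = 0.49.
Physical capital: 0.35 × 9.67 = 3.3845 pp.
The human-capital index: 0.16 × 2.84 = 0.4544 pp.
Labor input: 0.49 × 2.93 = 1.4357 pp.
TFP growth = 8.05 − 5.2746 = 2.7754%.

Total factor productivity growth was 2.775%.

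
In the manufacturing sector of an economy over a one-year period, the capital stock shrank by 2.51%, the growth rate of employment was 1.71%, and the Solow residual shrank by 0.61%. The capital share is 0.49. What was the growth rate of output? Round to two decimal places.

Labor's share = 1 − 0.49 = 0.51.
The capital stock: 0.49 × (-2.51) = -1.2299 pp.
Employment: 0.51 × 1.71 = 0.8721 pp.
Output growth = -0.61 + (-0.3578) = -0.9678%.

-0.97%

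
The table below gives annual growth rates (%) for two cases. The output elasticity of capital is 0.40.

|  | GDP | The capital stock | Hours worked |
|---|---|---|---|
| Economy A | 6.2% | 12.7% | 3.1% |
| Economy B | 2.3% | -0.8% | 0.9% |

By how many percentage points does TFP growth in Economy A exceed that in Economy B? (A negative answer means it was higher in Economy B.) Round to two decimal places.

-2.82 percentage points

Labor's share = 1 − 0.4 = 0.6.
Economy A: TFP = 6.2 − 5.08 − 1.86 = -0.74%.
Economy B: TFP = 2.3 + 0.32 − 0.54 = 2.08%.
Difference = -0.74 − (2.08) = -2.82 pp.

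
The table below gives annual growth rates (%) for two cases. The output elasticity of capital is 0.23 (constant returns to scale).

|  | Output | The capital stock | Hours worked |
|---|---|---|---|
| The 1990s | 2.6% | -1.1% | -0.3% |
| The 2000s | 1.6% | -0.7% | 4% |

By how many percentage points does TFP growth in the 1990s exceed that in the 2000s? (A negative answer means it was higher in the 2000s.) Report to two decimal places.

Labor's share = 1 − 0.23 = 0.77.
The 1990s: TFP = 2.6 + 0.253 + 0.231 = 3.084%.
The 2000s: TFP = 1.6 + 0.161 − 3.08 = -1.319%.
Difference = 3.084 − (-1.319) = 4.403 pp.

4.40 percentage points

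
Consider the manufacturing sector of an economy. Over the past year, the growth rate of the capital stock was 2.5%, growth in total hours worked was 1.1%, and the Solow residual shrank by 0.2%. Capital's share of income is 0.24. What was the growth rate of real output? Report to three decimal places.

1.236%

Labor's share = 1 − 0.24 = 0.76.
The capital stock: 0.24 × 2.5 = 0.6 pp.
Total hours worked: 0.76 × 1.1 = 0.836 pp.
Output growth = -0.2 + 1.436 = 1.236%.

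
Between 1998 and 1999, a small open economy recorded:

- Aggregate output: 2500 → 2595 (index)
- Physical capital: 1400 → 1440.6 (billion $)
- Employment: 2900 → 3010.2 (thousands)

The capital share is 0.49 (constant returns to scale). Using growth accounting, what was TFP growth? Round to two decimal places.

Aggregate output growth = (2595 − 2500) / 2500 = 3.8%.
Physical capital growth = (1440.6 − 1400) / 1400 = 2.9%.
Employment growth = (3010.2 − 2900) / 2900 = 3.8%.
Labor's share = 1 − 0.49 = 0.51.
Physical capital: 0.49 × 2.9 = 1.421 pp.
Employment: 0.51 × 3.8 = 1.938 pp.
TFP growth = 3.8 − 3.359 = 0.441%.

TFP grew 0.44%.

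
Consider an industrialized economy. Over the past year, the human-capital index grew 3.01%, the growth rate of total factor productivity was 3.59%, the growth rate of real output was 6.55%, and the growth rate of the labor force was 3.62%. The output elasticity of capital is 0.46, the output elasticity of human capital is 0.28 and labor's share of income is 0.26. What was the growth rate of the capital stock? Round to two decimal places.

Labor's share = 1 − 0.46 − 0.28 = 0.26.
gY = gA + 0.28×3.01 + 0.26×3.62 + 0.46×g.
0.46×g = 6.55 − 3.59 − 1.784 = 1.176.
g = 1.176 / 0.46 = 2.5565%.

The capital stock growth was 2.56%.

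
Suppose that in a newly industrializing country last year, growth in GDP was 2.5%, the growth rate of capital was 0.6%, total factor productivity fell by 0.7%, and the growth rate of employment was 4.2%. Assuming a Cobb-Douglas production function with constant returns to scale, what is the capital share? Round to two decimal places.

gY = gA + α·gK + (1−α)·gL, so gY − gA − gL = α(gK − gL).
2.5 + 0.7 − 4.2 = α × (0.6 − 4.2).
-1 = -3.6 α, so α = 0.2778.

α = 0.28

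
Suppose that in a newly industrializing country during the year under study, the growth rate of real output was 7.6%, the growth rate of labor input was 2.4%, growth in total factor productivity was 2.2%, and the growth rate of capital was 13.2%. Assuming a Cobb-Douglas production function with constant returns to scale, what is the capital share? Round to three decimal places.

gY = gA + α·gK + (1−α)·gL, so gY − gA − gL = α(gK − gL).
7.6 − 2.2 − 2.4 = α × (13.2 − 2.4).
3 = 10.8 α, so α = 0.27778.

α = 0.278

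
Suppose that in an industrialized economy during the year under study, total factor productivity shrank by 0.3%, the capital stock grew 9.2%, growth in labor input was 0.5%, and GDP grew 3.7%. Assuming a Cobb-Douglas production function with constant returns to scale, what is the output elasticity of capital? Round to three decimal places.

0.402

gY = gA + α·gK + (1−α)·gL, so gY − gA − gL = α(gK − gL).
3.7 + 0.3 − 0.5 = α × (9.2 − 0.5).
3.5 = 8.7 α, so α = 0.4023.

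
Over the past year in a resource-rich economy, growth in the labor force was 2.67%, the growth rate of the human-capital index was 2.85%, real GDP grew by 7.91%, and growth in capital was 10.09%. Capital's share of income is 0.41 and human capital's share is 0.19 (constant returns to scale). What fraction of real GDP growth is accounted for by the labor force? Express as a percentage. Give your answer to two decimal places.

The labor force accounted for 13.50% of growth.

Labor's share = 1 − 0.41 − 0.19 = 0.4.
The labor force contributed 0.4 × 2.67 = 1.068 pp.
Share of growth = 1.068 / 7.91 × 100 = 13.5019%.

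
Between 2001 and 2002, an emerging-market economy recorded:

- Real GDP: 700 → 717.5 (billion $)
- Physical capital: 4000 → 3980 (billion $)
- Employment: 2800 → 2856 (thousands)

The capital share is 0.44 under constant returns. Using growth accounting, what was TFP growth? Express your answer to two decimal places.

1.60%

Real GDP growth = (717.5 − 700) / 700 = 2.5%.
Physical capital growth = (3980 − 4000) / 4000 = -0.5%.
Employment growth = (2856 − 2800) / 2800 = 2%.
Labor's share = 1 − 0.44 = 0.56.
Physical capital: 0.44 × (-0.5) = -0.22 pp.
Employment: 0.56 × 2 = 1.12 pp.
TFP growth = 2.5 − 0.9 = 1.6%.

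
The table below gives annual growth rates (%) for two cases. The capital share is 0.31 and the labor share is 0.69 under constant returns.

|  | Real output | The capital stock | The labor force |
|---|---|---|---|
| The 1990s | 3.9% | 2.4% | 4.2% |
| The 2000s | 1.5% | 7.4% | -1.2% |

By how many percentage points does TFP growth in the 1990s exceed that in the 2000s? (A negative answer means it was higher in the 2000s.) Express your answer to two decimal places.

Labor's share = 1 − 0.31 = 0.69.
The 1990s: TFP = 3.9 − 0.744 − 2.898 = 0.258%.
The 2000s: TFP = 1.5 − 2.294 + 0.828 = 0.034%.
Difference = 0.258 − (0.034) = 0.224 pp.

0.22 percentage points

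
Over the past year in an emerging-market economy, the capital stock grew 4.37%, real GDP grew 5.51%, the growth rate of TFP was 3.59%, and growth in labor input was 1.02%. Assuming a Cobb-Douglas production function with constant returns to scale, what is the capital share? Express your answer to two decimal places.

α = 0.27

gY = gA + α·gK + (1−α)·gL, so gY − gA − gL = α(gK − gL).
5.51 − 3.59 − 1.02 = α × (4.37 − 1.02).
0.9 = 3.35 α, so α = 0.2687.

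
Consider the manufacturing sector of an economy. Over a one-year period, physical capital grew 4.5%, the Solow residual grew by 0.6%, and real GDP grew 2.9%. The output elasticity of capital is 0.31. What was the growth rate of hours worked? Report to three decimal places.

Labor's share = 1 − 0.31 = 0.69.
gY = gA + 0.31×4.5 + 0.69×g.
0.69×g = 2.9 − 0.6 − 1.395 = 0.905.
g = 0.905 / 0.69 = 1.31159%.

1.312%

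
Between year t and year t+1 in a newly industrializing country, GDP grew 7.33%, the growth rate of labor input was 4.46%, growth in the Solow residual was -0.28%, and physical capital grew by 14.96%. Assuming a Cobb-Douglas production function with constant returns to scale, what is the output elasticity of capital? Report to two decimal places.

gY = gA + α·gK + (1−α)·gL, so gY − gA − gL = α(gK − gL).
7.33 + 0.28 − 4.46 = α × (14.96 − 4.46).
3.15 = 10.5 α, so α = 0.3.

0.30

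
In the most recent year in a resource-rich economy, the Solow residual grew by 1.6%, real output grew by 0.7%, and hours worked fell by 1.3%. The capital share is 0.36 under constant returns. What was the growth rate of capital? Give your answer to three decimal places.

Labor's share = 1 − 0.36 = 0.64.
gY = gA + 0.64×(-1.3) + 0.36×g.
0.36×g = 0.7 − 1.6 + 0.832 = -0.068.
g = -0.068 / 0.36 = -0.18889%.

-0.189%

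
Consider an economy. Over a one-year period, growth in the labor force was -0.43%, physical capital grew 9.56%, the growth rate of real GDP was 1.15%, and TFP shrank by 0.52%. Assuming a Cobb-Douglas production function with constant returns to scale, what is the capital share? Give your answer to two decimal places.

gY = gA + α·gK + (1−α)·gL, so gY − gA − gL = α(gK − gL).
1.15 + 0.52 + 0.43 = α × (9.56 − (-0.43)).
2.1 = 9.99 α, so α = 0.2102.

0.21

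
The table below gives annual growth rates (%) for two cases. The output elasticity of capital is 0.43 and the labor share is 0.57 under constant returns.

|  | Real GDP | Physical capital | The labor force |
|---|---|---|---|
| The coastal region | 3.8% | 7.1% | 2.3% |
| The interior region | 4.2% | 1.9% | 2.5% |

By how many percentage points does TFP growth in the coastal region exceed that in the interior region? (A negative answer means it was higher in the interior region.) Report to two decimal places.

-2.52 percentage points

Labor's share = 1 − 0.43 = 0.57.
The coastal region: TFP = 3.8 − 3.053 − 1.311 = -0.564%.
The interior region: TFP = 4.2 − 0.817 − 1.425 = 1.958%.
Difference = -0.564 − (1.958) = -2.522 pp.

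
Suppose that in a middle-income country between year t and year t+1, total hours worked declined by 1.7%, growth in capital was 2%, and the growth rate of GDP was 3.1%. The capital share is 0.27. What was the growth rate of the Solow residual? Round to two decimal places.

Labor's share = 1 − 0.27 = 0.73.
Capital: 0.27 × 2 = 0.54 pp.
Total hours worked: 0.73 × (-1.7) = -1.241 pp.
TFP growth = 3.1 + 0.701 = 3.801%.

3.80%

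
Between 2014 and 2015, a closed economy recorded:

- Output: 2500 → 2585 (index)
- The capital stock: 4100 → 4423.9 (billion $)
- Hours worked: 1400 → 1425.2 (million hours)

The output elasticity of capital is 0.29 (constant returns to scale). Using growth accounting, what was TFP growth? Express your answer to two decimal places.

Output growth = (2585 − 2500) / 2500 = 3.4%.
The capital stock growth = (4423.9 − 4100) / 4100 = 7.9%.
Hours worked growth = (1425.2 − 1400) / 1400 = 1.8%.
Labor's share = 1 − 0.29 = 0.71.
The capital stock: 0.29 × 7.9 = 2.291 pp.
Hours worked: 0.71 × 1.8 = 1.278 pp.
TFP growth = 3.4 − 3.569 = -0.169%.

-0.17%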